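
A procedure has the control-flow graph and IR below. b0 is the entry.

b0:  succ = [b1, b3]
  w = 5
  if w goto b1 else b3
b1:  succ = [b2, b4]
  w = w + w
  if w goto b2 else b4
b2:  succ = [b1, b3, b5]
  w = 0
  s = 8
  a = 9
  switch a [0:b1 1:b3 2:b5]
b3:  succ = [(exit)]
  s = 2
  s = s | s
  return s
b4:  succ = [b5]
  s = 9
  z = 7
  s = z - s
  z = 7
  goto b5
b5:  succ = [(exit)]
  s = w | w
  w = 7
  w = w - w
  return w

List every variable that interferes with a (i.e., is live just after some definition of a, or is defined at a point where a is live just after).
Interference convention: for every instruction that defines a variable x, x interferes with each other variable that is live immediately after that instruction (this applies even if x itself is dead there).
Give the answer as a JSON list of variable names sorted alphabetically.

Answer: ["w"]

Working:
Block summaries:
  b0: {w} / ∅
  b1: {w} / {w}
  b2: {a,s,w} / ∅
  b3: {s} / ∅
  b4: {s,z} / ∅
  b5: {s,w} / {w}

Live sets:
  live b0: ∅→{w}
  live b1: {w}→{w}
  live b2: ∅→{w}
  live b3: ∅→∅
  live b4: {w}→{w}
  live b5: {w}→∅

Conflict graph:
  a: {w}
  s: {w,z}
  w: {a,s,z}
  z: {s,w}

N(a) = ["w"]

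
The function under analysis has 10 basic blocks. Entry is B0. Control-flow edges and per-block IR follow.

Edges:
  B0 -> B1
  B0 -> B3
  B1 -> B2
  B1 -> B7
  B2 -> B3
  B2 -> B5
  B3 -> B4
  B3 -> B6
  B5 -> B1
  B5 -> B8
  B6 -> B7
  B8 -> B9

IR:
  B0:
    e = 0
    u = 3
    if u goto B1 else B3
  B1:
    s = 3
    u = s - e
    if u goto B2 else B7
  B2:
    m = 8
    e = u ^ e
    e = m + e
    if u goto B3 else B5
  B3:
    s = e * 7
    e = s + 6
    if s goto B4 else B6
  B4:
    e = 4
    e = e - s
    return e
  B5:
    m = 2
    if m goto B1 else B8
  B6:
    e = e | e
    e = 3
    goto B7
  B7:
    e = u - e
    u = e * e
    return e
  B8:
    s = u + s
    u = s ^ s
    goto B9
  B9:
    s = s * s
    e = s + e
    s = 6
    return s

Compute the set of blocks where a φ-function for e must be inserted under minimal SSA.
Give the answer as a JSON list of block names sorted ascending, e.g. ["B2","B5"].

Answer: ["B1", "B3", "B7"]

Analysis:
idom tree: B1←B0 B2←B1 B3←B0 B4←B3 B5←B2 B6←B3 B7←B0 B8←B5 B9←B8
Dom∩ at merges:
  B1: preds {B0,B5}: {B0} ∩ {B0,B1,B2,B5} = {B0}; idom=B0
  B3: preds {B0,B2}: {B0} ∩ {B0,B1,B2} = {B0}; idom=B0
  B7: preds {B1,B6}: {B0,B1} ∩ {B0,B3,B6} = {B0}; idom=B0

DF derivation:
  join B1 pred B0: · stop@B0
  join B1 pred B5: B5→B2→B1 stop@B0
  join B3 pred B0: · stop@B0
  join B3 pred B2: B2→B1 stop@B0
  join B7 pred B1: B1 stop@B0
  join B7 pred B6: B6→B3 stop@B0
  DF(B0)=∅
  DF(B1)={B1,B3,B7}
  DF(B2)={B1,B3}
  DF(B3)={B7}
  DF(B4)=∅
  DF(B5)={B1}
  DF(B6)={B7}
  DF(B7)=∅
  DF(B8)=∅
  DF(B9)=∅

φ for e: defs {B0,B2,B3,B4,B6,B7,B9}
  DF⁺ = {B1,B3,B7}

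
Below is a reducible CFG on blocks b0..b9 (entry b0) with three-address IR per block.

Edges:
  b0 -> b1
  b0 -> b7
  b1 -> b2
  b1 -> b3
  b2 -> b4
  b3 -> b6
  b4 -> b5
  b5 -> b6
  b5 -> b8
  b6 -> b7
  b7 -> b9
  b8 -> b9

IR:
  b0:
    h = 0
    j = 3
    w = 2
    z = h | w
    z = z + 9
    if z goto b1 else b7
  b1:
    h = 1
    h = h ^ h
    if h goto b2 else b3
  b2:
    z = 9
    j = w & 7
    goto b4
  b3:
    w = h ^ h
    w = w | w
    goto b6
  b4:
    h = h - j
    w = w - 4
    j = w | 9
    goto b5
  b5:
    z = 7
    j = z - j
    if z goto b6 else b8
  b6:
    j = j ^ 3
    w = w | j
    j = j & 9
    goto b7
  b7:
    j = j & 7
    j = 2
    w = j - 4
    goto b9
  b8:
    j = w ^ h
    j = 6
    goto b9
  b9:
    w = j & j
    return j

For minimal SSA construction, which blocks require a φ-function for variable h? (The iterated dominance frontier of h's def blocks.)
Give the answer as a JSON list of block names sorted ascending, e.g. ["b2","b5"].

idom tree: b1←b0 b2←b1 b3←b1 b4←b2 b5←b4 b6←b1 b7←b0 b8←b5 b9←b0
Dom at joins:
  b6: preds {b3,b5}: {b0,b1,b3} ∩ {b0,b1,b2,b4,b5} = {b0,b1}; idom=b1
  b7: preds {b0,b6}: {b0} ∩ {b0,b1,b6} = {b0}; idom=b0
  b9: preds {b7,b8}: {b0,b7} ∩ {b0,b1,b2,b4,b5,b8} = {b0}; idom=b0

Frontier:
  b6←b3: walk b3 to b1
  b6←b5: walk b5→b4→b2 to b1
  b7←b0: walk · to b0
  b7←b6: walk b6→b1 to b0
  b9←b7: walk b7 to b0
  b9←b8: walk b8→b5→b4→b2→b1 to b0
  DF(b0)=∅
  DF(b1)={b7,b9}
  DF(b2)={b6,b9}
  DF(b3)={b6}
  DF(b4)={b6,b9}
  DF(b5)={b6,b9}
  DF(b6)={b7}
  DF(b7)={b9}
  DF(b8)={b9}
  DF(b9)=∅

φ for h: defs {b0,b1,b4}
  DF⁺ = {b6,b7,b9}

Answer: ["b6", "b7", "b9"]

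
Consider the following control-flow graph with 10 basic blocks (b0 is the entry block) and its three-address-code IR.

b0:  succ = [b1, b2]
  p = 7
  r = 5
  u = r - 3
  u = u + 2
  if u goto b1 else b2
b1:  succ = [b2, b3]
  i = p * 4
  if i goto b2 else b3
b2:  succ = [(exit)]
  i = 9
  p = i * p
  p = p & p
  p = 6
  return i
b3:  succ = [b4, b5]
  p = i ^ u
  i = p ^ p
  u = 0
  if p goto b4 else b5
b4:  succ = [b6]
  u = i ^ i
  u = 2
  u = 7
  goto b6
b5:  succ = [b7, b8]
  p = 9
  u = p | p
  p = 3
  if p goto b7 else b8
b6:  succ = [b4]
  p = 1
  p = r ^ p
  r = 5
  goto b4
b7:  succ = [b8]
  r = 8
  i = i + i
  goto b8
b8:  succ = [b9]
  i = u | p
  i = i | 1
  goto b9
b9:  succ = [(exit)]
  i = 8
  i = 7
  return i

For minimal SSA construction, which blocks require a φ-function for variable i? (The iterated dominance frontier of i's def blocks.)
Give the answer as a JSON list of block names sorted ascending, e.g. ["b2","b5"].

idom tree: b1←b0 b2←b0 b3←b1 b4←b3 b5←b3 b6←b4 b7←b5 b8←b5 b9←b8
Dom∩ at merges:
  b2: preds {b0,b1}: {b0} ∩ {b0,b1} = {b0}; idom=b0
  b4: preds {b3,b6}: {b0,b1,b3} ∩ {b0,b1,b3,b4,b6} = {b0,b1,b3}; idom=b3
  b8: preds {b5,b7}: {b0,b1,b3,b5} ∩ {b0,b1,b3,b5,b7} = {b0,b1,b3,b5}; idom=b5

DF walk-up:
  b2←b0: walk · to b0
  b2←b1: walk b1 to b0
  b4←b3: walk · to b3
  b4←b6: walk b6→b4 to b3
  b8←b5: walk · to b5
  b8←b7: walk b7 to b5
  b0 → ∅
  b1 → {b2}
  b2 → ∅
  b3 → ∅
  b4 → {b4}
  b5 → ∅
  b6 → {b4}
  b7 → {b8}
  b8 → ∅
  b9 → ∅

φ for i: defs {b1,b2,b3,b7,b8,b9}
  DF⁺ = {b2,b8}

Answer: ["b2", "b8"]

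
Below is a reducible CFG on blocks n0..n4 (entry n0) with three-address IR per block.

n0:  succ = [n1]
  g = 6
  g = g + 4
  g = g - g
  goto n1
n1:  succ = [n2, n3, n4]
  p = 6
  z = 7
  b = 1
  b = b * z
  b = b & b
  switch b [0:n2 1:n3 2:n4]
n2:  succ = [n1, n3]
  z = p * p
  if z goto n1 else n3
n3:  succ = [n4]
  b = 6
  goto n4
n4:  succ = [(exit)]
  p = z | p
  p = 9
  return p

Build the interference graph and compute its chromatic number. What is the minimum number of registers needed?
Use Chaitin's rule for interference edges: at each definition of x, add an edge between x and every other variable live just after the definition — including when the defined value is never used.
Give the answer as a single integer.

def/use:
  n0: {g} / ∅
  n1: {b,p,z} / ∅
  n2: {z} / {p}
  n3: {b} / ∅
  n4: {p} / {p,z}

Live sets:
  n0 li=∅ lo=∅
  n1 li=∅ lo={p,z}
  n2 li={p} lo={p,z}
  n3 li={p,z} lo={p,z}
  n4 li={p,z} lo=∅

Interference:
  b↔{p,z}
  g↔∅
  p↔{b,z}
  z↔{b,p}

Chromatic number:
  lower bound: {b,p,z} mutually conflict ⇒ χ ≥ 3
  3-colouring: R0={b,g}  R1={p}  R2={z}
  χ = 3

Answer: 3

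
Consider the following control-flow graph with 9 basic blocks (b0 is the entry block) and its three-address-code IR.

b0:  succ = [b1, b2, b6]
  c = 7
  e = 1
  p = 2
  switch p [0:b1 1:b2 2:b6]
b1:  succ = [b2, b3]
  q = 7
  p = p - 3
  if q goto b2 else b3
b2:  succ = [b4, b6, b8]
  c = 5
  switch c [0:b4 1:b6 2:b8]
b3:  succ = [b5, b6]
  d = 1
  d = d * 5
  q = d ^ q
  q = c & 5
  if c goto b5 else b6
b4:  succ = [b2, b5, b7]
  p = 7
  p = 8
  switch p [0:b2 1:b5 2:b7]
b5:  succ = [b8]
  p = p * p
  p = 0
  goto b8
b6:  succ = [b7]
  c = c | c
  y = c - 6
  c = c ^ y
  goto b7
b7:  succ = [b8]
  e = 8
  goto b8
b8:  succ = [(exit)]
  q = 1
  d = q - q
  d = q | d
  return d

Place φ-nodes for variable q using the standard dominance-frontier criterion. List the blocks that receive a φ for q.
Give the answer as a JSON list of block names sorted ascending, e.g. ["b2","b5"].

idom tree: b1←b0 b2←b0 b3←b1 b4←b2 b5←b0 b6←b0 b7←b0 b8←b0
Dom at joins:
  b2: preds {b0,b1,b4}: {b0} ∩ {b0,b1} ∩ {b0,b2,b4} = {b0}; idom=b0
  b5: preds {b3,b4}: {b0,b1,b3} ∩ {b0,b2,b4} = {b0}; idom=b0
  b6: preds {b0,b2,b3}: {b0} ∩ {b0,b2} ∩ {b0,b1,b3} = {b0}; idom=b0
  b7: preds {b4,b6}: {b0,b2,b4} ∩ {b0,b6} = {b0}; idom=b0
  b8: preds {b2,b5,b7}: {b0,b2} ∩ {b0,b5} ∩ {b0,b7} = {b0}; idom=b0

DF walk-up:
  join b2 pred b0: · stop@b0
  join b2 pred b1: b1 stop@b0
  join b2 pred b4: b4→b2 stop@b0
  join b5 pred b3: b3→b1 stop@b0
  join b5 pred b4: b4→b2 stop@b0
  join b6 pred b0: · stop@b0
  join b6 pred b2: b2 stop@b0
  join b6 pred b3: b3→b1 stop@b0
  join b7 pred b4: b4→b2 stop@b0
  join b7 pred b6: b6 stop@b0
  join b8 pred b2: b2 stop@b0
  join b8 pred b5: b5 stop@b0
  join b8 pred b7: b7 stop@b0
  b0 → ∅
  b1 → {b2,b5,b6}
  b2 → {b2,b5,b6,b7,b8}
  b3 → {b5,b6}
  b4 → {b2,b5,b7}
  b5 → {b8}
  b6 → {b7}
  b7 → {b8}
  b8 → ∅

φ for q: defs {b1,b3,b8}
  DF⁺ = {b2,b5,b6,b7,b8}

Answer: ["b2", "b5", "b6", "b7", "b8"]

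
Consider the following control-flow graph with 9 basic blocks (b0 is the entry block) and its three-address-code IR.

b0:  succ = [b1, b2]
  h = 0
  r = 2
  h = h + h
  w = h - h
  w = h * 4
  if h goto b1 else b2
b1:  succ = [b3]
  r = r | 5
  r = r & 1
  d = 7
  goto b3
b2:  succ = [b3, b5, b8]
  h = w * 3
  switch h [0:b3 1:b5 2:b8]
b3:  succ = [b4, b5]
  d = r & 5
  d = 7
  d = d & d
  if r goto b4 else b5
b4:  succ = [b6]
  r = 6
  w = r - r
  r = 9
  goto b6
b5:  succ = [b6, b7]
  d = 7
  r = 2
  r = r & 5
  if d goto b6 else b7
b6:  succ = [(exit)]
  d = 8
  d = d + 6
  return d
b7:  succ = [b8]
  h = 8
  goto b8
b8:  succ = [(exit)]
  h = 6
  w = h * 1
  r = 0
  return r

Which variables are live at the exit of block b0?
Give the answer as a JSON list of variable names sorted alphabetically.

Answer: ["r", "w"]

Working:
Per-block:
  b0 def {h,r,w} use ∅
  b1 def {d,r} use {r}
  b2 def {h} use {w}
  b3 def {d} use {r}
  b4 def {r,w} use ∅
  b5 def {d,r} use ∅
  b6 def {d} use ∅
  b7 def {h} use ∅
  b8 def {h,r,w} use ∅

Liveness:
  b0 li=∅ lo={r,w}
  b1 li={r} lo={r}
  b2 li={r,w} lo={r}
  b3 li={r} lo=∅
  b4 li=∅ lo=∅
  b5 li=∅ lo=∅
  b6 li=∅ lo=∅
  b7 li=∅ lo=∅
  b8 li=∅ lo=∅

live-out(b0) = ["r", "w"]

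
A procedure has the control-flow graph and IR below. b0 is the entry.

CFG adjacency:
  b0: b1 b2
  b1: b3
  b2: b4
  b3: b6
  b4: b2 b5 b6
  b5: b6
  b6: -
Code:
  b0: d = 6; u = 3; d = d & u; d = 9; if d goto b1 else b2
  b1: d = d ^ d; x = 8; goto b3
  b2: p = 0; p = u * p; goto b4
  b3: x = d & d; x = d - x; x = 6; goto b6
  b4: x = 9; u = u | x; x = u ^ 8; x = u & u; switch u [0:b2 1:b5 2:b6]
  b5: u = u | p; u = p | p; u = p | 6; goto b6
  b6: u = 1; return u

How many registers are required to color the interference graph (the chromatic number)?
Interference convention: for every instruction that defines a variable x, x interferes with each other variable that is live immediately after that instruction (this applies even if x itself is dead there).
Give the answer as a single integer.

Per-block:
  b0: {d,u} / ∅
  b1: {d,x} / {d}
  b2: {p} / {u}
  b3: {x} / {d}
  b4: {u,x} / {u}
  b5: {u} / {p,u}
  b6: {u} / ∅

Backward fixpoint:
  live b0: ∅→{d,u}
  live b1: {d}→{d}
  live b2: {u}→{p,u}
  live b3: {d}→∅
  live b4: {p,u}→{p,u}
  live b5: {p,u}→∅
  live b6: ∅→∅

Interference:
  d — {u,x}
  p — {u,x}
  u — {d,p,x}
  x — {d,p,u}

Colouring:
  clique {d,u,x} ⇒ need ≥ 3
  3-colouring: r0={u}  r1={x}  r2={d,p}
  χ = 3

Answer: 3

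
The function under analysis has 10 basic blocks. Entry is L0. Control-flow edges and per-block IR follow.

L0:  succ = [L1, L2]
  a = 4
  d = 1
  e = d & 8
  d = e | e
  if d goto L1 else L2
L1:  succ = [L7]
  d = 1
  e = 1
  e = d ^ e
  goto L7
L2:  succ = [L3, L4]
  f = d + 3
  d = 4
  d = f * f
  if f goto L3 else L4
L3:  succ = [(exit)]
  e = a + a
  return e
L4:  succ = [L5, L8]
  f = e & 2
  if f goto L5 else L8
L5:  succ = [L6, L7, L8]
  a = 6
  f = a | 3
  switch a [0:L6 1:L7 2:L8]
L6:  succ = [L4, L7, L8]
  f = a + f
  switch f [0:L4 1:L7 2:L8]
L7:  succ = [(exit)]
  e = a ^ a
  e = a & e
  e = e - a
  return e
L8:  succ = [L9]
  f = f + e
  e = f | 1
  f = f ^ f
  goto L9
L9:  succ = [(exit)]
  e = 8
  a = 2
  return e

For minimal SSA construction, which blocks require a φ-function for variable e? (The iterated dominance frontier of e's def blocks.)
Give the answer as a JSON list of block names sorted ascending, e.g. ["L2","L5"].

Answer: ["L7"]

Derivation:
idom tree: L1←L0 L2←L0 L3←L2 L4←L2 L5←L4 L6←L5 L7←L0 L8←L4 L9←L8
Dom at joins:
  L4: preds {L2,L6}: {L0,L2} ∩ {L0,L2,L4,L5,L6} = {L0,L2}; idom=L2
  L7: preds {L1,L5,L6}: {L0,L1} ∩ {L0,L2,L4,L5} ∩ {L0,L2,L4,L5,L6} = {L0}; idom=L0
  L8: preds {L4,L5,L6}: {L0,L2,L4} ∩ {L0,L2,L4,L5} ∩ {L0,L2,L4,L5,L6} = {L0,L2,L4}; idom=L4

Frontier:
  join L4 pred L2: · stop@L2
  join L4 pred L6: L6→L5→L4 stop@L2
  join L7 pred L1: L1 stop@L0
  join L7 pred L5: L5→L4→L2 stop@L0
  join L7 pred L6: L6→L5→L4→L2 stop@L0
  join L8 pred L4: · stop@L4
  join L8 pred L5: L5 stop@L4
  join L8 pred L6: L6→L5 stop@L4
  DF(L0)=∅
  DF(L1)={L7}
  DF(L2)={L7}
  DF(L3)=∅
  DF(L4)={L4,L7}
  DF(L5)={L4,L7,L8}
  DF(L6)={L4,L7,L8}
  DF(L7)=∅
  DF(L8)=∅
  DF(L9)=∅

φ for e: defs {L0,L1,L3,L7,L8,L9}
  DF⁺ = {L7}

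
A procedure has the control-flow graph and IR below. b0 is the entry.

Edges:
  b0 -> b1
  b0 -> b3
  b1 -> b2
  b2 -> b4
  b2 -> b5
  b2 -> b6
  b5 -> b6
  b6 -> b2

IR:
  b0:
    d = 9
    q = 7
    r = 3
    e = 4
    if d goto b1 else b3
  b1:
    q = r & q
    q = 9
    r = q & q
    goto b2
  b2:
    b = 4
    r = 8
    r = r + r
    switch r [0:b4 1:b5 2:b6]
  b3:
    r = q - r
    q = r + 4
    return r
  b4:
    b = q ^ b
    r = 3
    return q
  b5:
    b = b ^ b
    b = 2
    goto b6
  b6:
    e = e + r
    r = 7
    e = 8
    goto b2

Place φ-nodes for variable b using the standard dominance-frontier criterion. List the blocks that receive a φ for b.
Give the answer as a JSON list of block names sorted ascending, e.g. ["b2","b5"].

Answer: ["b2", "b6"]

Working:
idom tree: b1←b0 b2←b1 b3←b0 b4←b2 b5←b2 b6←b2
Join-block Dom:
  b2: preds {b1,b6}: {b0,b1} ∩ {b0,b1,b2,b6} = {b0,b1}; idom=b1
  b6: preds {b2,b5}: {b0,b1,b2} ∩ {b0,b1,b2,b5} = {b0,b1,b2}; idom=b2

Frontier:
  join b2 pred b1: · stop@b1
  join b2 pred b6: b6→b2 stop@b1
  join b6 pred b2: · stop@b2
  join b6 pred b5: b5 stop@b2
  DF(b0)=∅
  DF(b1)=∅
  DF(b2)={b2}
  DF(b3)=∅
  DF(b4)=∅
  DF(b5)={b6}
  DF(b6)={b2}

φ for b: defs {b2,b4,b5}
  DF⁺ = {b2,b6}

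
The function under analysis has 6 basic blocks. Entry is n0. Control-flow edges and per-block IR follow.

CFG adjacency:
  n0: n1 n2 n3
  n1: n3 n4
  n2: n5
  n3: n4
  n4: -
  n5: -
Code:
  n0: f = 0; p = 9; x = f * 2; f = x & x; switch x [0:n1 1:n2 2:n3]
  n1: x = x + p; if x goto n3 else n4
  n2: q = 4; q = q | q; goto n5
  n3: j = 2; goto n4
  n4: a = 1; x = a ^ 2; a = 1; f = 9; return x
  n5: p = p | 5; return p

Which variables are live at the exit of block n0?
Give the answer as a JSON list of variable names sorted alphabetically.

Block summaries:
  n0: {f,p,x} / ∅
  n1: {x} / {p,x}
  n2: {q} / ∅
  n3: {j} / ∅
  n4: {a,f,x} / ∅
  n5: {p} / {p}

Live sets:
  n0: in=∅ out={p,x}
  n1: in={p,x} out=∅
  n2: in={p} out={p}
  n3: in=∅ out=∅
  n4: in=∅ out=∅
  n5: in={p} out=∅

live-out(n0) = ["p", "x"]

Answer: ["p", "x"]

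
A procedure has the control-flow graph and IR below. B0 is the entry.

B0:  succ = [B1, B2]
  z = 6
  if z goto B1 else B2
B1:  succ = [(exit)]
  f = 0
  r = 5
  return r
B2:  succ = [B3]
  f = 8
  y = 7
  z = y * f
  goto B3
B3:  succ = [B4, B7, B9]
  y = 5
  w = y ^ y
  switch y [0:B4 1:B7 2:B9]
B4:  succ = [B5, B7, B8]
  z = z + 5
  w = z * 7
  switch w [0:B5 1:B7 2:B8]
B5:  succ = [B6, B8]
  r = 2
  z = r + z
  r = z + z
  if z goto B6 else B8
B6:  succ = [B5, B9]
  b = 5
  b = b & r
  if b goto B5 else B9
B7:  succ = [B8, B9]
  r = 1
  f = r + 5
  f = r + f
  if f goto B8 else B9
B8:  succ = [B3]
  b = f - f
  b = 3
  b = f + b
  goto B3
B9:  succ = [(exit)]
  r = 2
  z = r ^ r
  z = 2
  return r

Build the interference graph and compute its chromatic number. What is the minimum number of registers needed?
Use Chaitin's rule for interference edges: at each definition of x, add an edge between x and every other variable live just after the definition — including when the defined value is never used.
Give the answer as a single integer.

Answer: 4

Analysis:
def/use:
  B0: {z} / ∅
  B1: {f,r} / ∅
  B2: {f,y,z} / ∅
  B3: {w,y} / ∅
  B4: {w,z} / {z}
  B5: {r,z} / {z}
  B6: {b} / {r}
  B7: {f,r} / ∅
  B8: {b} / {f}
  B9: {r,z} / ∅

Liveness:
  B0 li=∅ lo=∅
  B1 li=∅ lo=∅
  B2 li=∅ lo={f,z}
  B3 li={f,z} lo={f,z}
  B4 li={f,z} lo={f,z}
  B5 li={f,z} lo={f,r,z}
  B6 li={f,r,z} lo={f,z}
  B7 li={z} lo={f,z}
  B8 li={f,z} lo={f,z}
  B9 li=∅ lo=∅

Interference:
  b↔{f,r,z}
  f↔{b,r,w,y,z}
  r↔{b,f,z}
  w↔{f,y,z}
  y↔{f,w,z}
  z↔{b,f,r,w,y}

Chromatic number:
  lower bound: {b,f,r,z} mutually conflict ⇒ χ ≥ 4
  assign b→R2 f→R0 r→R3 w→R2 y→R3 z→R1 — no edge inside a register ⇒ χ ≤ 4
  χ = 4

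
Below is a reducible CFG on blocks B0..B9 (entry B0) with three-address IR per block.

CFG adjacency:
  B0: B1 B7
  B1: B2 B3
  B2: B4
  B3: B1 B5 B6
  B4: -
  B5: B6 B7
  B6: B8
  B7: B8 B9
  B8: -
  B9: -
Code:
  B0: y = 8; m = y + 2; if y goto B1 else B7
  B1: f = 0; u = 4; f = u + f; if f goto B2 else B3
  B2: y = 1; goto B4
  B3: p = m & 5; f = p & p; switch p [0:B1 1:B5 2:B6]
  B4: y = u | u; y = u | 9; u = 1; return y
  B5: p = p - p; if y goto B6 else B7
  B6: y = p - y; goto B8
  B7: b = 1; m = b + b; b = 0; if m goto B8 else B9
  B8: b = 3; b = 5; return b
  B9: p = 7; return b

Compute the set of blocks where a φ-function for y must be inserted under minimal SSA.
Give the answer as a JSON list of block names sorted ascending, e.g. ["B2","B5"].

Answer: ["B8"]

Working:
idom tree: B1←B0 B2←B1 B3←B1 B4←B2 B5←B3 B6←B3 B7←B0 B8←B0 B9←B7
Dom at joins:
  B1: preds {B0,B3}: {B0} ∩ {B0,B1,B3} = {B0}; idom=B0
  B6: preds {B3,B5}: {B0,B1,B3} ∩ {B0,B1,B3,B5} = {B0,B1,B3}; idom=B3
  B7: preds {B0,B5}: {B0} ∩ {B0,B1,B3,B5} = {B0}; idom=B0
  B8: preds {B6,B7}: {B0,B1,B3,B6} ∩ {B0,B7} = {B0}; idom=B0

DF walk-up:
  join B1 pred B0: · stop@B0
  join B1 pred B3: B3→B1 stop@B0
  join B6 pred B3: · stop@B3
  join B6 pred B5: B5 stop@B3
  join B7 pred B0: · stop@B0
  join B7 pred B5: B5→B3→B1 stop@B0
  join B8 pred B6: B6→B3→B1 stop@B0
  join B8 pred B7: B7 stop@B0
  B0 → ∅
  B1 → {B1,B7,B8}
  B2 → ∅
  B3 → {B1,B7,B8}
  B4 → ∅
  B5 → {B6,B7}
  B6 → {B8}
  B7 → {B8}
  B8 → ∅
  B9 → ∅

φ for y: defs {B0,B2,B4,B6}
  DF⁺ = {B8}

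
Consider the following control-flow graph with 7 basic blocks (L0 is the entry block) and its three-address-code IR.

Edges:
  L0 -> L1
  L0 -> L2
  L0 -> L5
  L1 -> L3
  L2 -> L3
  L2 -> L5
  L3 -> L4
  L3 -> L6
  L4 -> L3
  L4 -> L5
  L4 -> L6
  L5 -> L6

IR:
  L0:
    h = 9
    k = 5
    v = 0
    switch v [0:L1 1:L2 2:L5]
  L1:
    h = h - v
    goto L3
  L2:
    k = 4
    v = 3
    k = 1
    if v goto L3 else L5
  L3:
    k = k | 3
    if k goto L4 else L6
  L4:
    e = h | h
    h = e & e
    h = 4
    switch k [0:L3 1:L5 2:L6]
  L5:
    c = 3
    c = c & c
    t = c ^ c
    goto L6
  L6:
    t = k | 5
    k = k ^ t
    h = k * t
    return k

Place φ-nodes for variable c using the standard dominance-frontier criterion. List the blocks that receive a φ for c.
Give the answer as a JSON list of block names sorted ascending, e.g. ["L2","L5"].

idom tree: L1←L0 L2←L0 L3←L0 L4←L3 L5←L0 L6←L0
Join-block Dom:
  L3: preds {L1,L2,L4}: {L0,L1} ∩ {L0,L2} ∩ {L0,L3,L4} = {L0}; idom=L0
  L5: preds {L0,L2,L4}: {L0} ∩ {L0,L2} ∩ {L0,L3,L4} = {L0}; idom=L0
  L6: preds {L3,L4,L5}: {L0,L3} ∩ {L0,L3,L4} ∩ {L0,L5} = {L0}; idom=L0

DF derivation:
  join L3 pred L1: L1 stop@L0
  join L3 pred L2: L2 stop@L0
  join L3 pred L4: L4→L3 stop@L0
  join L5 pred L0: · stop@L0
  join L5 pred L2: L2 stop@L0
  join L5 pred L4: L4→L3 stop@L0
  join L6 pred L3: L3 stop@L0
  join L6 pred L4: L4→L3 stop@L0
  join L6 pred L5: L5 stop@L0
  DF(L0)=∅
  DF(L1)={L3}
  DF(L2)={L3,L5}
  DF(L3)={L3,L5,L6}
  DF(L4)={L3,L5,L6}
  DF(L5)={L6}
  DF(L6)=∅

φ for c: defs {L5}
  DF⁺ = {L6}

Answer: ["L6"]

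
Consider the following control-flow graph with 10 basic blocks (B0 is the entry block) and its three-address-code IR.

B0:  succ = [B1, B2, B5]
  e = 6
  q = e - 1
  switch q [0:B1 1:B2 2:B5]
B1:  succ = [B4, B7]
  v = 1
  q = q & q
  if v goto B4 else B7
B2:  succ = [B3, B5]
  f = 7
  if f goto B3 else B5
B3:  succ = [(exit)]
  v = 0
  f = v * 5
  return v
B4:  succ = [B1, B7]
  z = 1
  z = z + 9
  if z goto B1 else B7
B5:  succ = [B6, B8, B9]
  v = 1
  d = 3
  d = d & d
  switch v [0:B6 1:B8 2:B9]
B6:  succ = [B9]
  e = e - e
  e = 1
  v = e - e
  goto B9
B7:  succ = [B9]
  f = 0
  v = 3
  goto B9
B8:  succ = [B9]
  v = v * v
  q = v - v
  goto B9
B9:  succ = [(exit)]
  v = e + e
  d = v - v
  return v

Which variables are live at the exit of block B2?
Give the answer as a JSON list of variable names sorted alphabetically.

Answer: ["e"]

Analysis:
def/use:
  B0 def {e,q} use ∅
  B1 def {q,v} use {q}
  B2 def {f} use ∅
  B3 def {f,v} use ∅
  B4 def {z} use ∅
  B5 def {d,v} use ∅
  B6 def {e,v} use {e}
  B7 def {f,v} use ∅
  B8 def {q,v} use {v}
  B9 def {d,v} use {e}

Live sets:
  B0: in=∅ out={e,q}
  B1: in={e,q} out={e,q}
  B2: in={e} out={e}
  B3: in=∅ out=∅
  B4: in={e,q} out={e,q}
  B5: in={e} out={e,v}
  B6: in={e} out={e}
  B7: in={e} out={e}
  B8: in={e,v} out={e}
  B9: in={e} out=∅

live-out(B2) = ["e"]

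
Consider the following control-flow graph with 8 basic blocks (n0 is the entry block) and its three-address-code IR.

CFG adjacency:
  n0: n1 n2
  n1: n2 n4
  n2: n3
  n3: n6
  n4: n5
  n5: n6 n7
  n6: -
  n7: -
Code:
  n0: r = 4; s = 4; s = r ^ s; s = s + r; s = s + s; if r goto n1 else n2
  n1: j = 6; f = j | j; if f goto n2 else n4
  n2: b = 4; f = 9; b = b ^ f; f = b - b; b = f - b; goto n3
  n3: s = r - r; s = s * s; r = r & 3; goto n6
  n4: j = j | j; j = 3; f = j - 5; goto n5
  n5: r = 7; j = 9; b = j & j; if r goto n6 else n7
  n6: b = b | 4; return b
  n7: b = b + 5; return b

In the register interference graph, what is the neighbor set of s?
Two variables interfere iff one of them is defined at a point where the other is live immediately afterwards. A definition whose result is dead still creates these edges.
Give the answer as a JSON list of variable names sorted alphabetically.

Answer: ["b", "r"]

Derivation:
Block summaries:
  n0: {r,s} / ∅
  n1: {f,j} / ∅
  n2: {b,f} / ∅
  n3: {r,s} / {r}
  n4: {f,j} / {j}
  n5: {b,j,r} / ∅
  n6: {b} / {b}
  n7: {b} / {b}

Liveness:
  n0: in=∅ out={r}
  n1: in={r} out={j,r}
  n2: in={r} out={b,r}
  n3: in={b,r} out={b}
  n4: in={j} out=∅
  n5: in=∅ out={b}
  n6: in={b} out=∅
  n7: in={b} out=∅

Interference:
  b↔{f,r,s}
  f↔{b,j,r}
  j↔{f,r}
  r↔{b,f,j,s}
  s↔{b,r}

N(s) = ["b", "r"]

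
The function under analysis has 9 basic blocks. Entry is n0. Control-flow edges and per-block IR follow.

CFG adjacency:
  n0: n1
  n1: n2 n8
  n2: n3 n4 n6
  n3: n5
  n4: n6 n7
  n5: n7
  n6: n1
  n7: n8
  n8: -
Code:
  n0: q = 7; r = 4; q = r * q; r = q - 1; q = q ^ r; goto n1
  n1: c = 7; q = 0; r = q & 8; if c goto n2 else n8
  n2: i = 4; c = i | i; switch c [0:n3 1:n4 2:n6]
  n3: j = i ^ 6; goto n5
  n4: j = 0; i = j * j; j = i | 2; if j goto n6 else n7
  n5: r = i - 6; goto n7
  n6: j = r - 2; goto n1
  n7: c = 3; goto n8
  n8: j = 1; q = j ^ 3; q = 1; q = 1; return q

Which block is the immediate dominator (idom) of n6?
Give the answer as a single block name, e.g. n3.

Answer: n2

Derivation:
idom tree: n1←n0 n2←n1 n3←n2 n4←n2 n5←n3 n6←n2 n7←n2 n8←n1
Join-block Dom:
  n1: preds {n0,n6}: {n0} ∩ {n0,n1,n2,n6} = {n0}; idom=n0
  n6: preds {n2,n4}: {n0,n1,n2} ∩ {n0,n1,n2,n4} = {n0,n1,n2}; idom=n2
  n7: preds {n4,n5}: {n0,n1,n2,n4} ∩ {n0,n1,n2,n3,n5} = {n0,n1,n2}; idom=n2
  n8: preds {n1,n7}: {n0,n1} ∩ {n0,n1,n2,n7} = {n0,n1}; idom=n1

idom(n6) = n2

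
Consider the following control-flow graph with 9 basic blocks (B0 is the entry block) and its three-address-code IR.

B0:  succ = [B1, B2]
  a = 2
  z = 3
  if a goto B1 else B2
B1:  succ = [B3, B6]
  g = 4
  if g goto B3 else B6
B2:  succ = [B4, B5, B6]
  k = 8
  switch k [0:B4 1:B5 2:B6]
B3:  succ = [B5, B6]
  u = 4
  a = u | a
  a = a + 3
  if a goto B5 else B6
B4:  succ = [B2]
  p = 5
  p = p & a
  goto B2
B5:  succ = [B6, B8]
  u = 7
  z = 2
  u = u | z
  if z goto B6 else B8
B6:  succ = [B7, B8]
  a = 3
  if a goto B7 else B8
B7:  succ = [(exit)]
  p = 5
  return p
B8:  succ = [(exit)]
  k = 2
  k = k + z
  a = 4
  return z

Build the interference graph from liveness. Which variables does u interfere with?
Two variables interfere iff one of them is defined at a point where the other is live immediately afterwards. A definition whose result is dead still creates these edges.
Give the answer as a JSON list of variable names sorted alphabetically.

Block summaries:
  B0 def {a,z} use ∅
  B1 def {g} use ∅
  B2 def {k} use ∅
  B3 def {a,u} use {a}
  B4 def {p} use {a}
  B5 def {u,z} use ∅
  B6 def {a} use ∅
  B7 def {p} use ∅
  B8 def {a,k} use {z}

Liveness:
  B0 li=∅ lo={a,z}
  B1 li={a,z} lo={a,z}
  B2 li={a,z} lo={a,z}
  B3 li={a,z} lo={z}
  B4 li={a,z} lo={a,z}
  B5 li=∅ lo={z}
  B6 li={z} lo={z}
  B7 li=∅ lo=∅
  B8 li={z} lo=∅

Conflict graph:
  a — {g,k,p,u,z}
  g — {a,z}
  k — {a,z}
  p — {a,z}
  u — {a,z}
  z — {a,g,k,p,u}

N(u) = ["a", "z"]

Answer: ["a", "z"]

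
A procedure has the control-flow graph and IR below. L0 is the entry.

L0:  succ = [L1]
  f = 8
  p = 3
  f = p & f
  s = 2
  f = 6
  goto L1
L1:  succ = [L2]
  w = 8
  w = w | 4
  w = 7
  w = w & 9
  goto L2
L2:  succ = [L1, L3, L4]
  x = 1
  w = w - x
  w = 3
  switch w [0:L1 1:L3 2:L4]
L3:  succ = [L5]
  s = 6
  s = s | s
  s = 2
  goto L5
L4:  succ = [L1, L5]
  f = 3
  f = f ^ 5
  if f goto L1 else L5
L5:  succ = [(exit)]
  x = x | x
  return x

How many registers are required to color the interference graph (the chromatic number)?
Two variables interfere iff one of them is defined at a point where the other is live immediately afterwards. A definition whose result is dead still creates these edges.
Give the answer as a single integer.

Answer: 2

Derivation:
Per-block:
  L0: def={f,p,s} ue=∅
  L1: def={w} ue=∅
  L2: def={w,x} ue={w}
  L3: def={s} ue=∅
  L4: def={f} ue=∅
  L5: def={x} ue={x}

Live sets:
  L0: in=∅ out=∅
  L1: in=∅ out={w}
  L2: in={w} out={x}
  L3: in={x} out={x}
  L4: in={x} out={x}
  L5: in={x} out=∅

Conflict graph:
  f: {p,x}
  p: {f}
  s: {x}
  w: {x}
  x: {f,s,w}

Chromatic number:
  lower bound: {f,p} mutually conflict ⇒ χ ≥ 2
  assign f→r1 p→r0 s→r1 w→r1 x→r0 — no edge inside a register ⇒ χ ≤ 2
  χ = 2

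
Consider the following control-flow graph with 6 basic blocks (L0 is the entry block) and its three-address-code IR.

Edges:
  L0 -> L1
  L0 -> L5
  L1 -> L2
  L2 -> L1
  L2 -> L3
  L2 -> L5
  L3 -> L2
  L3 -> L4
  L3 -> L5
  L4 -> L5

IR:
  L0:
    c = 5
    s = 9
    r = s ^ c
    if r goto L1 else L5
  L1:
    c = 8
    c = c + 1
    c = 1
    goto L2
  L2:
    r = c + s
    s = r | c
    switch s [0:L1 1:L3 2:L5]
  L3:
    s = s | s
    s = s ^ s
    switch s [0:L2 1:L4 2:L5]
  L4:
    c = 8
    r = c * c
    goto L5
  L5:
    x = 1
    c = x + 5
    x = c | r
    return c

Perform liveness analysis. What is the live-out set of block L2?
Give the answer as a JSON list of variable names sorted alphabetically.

Block summaries:
  L0: {c,r,s} / ∅
  L1: {c} / ∅
  L2: {r,s} / {c,s}
  L3: {s} / {s}
  L4: {c,r} / ∅
  L5: {c,x} / {r}

Live sets:
  L0: in=∅ out={r,s}
  L1: in={s} out={c,s}
  L2: in={c,s} out={c,r,s}
  L3: in={c,r,s} out={c,r,s}
  L4: in=∅ out={r}
  L5: in={r} out=∅

live-out(L2) = ["c", "r", "s"]

Answer: ["c", "r", "s"]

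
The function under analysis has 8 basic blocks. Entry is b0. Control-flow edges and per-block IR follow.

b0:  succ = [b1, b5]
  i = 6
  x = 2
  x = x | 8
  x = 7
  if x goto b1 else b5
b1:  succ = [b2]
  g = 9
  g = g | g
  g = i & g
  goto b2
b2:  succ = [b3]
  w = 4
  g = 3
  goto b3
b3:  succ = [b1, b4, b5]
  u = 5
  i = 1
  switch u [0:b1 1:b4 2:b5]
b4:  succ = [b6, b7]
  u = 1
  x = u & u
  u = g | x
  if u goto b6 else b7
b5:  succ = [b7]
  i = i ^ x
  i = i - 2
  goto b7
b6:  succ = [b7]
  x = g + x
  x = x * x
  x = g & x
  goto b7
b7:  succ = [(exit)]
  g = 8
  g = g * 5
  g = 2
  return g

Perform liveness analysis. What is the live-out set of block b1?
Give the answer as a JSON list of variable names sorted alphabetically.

Block summaries:
  b0: def={i,x} ue=∅
  b1: def={g} ue={i}
  b2: def={g,w} ue=∅
  b3: def={i,u} ue=∅
  b4: def={u,x} ue={g}
  b5: def={i} ue={i,x}
  b6: def={x} ue={g,x}
  b7: def={g} ue=∅

Liveness:
  b0 li=∅ lo={i,x}
  b1 li={i,x} lo={x}
  b2 li={x} lo={g,x}
  b3 li={g,x} lo={g,i,x}
  b4 li={g} lo={g,x}
  b5 li={i,x} lo=∅
  b6 li={g,x} lo=∅
  b7 li=∅ lo=∅

live-out(b1) = ["x"]

Answer: ["x"]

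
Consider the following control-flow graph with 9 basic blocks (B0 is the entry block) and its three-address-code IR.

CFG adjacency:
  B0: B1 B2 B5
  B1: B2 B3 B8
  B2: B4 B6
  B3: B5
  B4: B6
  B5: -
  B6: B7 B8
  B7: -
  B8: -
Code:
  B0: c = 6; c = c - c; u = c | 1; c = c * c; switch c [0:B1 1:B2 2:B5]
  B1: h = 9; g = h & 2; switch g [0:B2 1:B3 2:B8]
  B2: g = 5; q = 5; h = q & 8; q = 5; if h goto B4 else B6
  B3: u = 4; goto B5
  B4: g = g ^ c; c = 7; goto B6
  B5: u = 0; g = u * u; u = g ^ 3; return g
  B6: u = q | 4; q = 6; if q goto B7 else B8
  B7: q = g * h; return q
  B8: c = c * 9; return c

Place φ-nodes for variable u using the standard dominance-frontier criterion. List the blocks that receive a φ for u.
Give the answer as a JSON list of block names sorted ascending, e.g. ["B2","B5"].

Answer: ["B5", "B8"]

Working:
idom tree: B1←B0 B2←B0 B3←B1 B4←B2 B5←B0 B6←B2 B7←B6 B8←B0
Join-block Dom:
  B2: preds {B0,B1}: {B0} ∩ {B0,B1} = {B0}; idom=B0
  B5: preds {B0,B3}: {B0} ∩ {B0,B1,B3} = {B0}; idom=B0
  B6: preds {B2,B4}: {B0,B2} ∩ {B0,B2,B4} = {B0,B2}; idom=B2
  B8: preds {B1,B6}: {B0,B1} ∩ {B0,B2,B6} = {B0}; idom=B0

DF derivation:
  B2←B0: walk · to B0
  B2←B1: walk B1 to B0
  B5←B0: walk · to B0
  B5←B3: walk B3→B1 to B0
  B6←B2: walk · to B2
  B6←B4: walk B4 to B2
  B8←B1: walk B1 to B0
  B8←B6: walk B6→B2 to B0
  B0: DF=∅
  B1: DF={B2,B5,B8}
  B2: DF={B8}
  B3: DF={B5}
  B4: DF={B6}
  B5: DF=∅
  B6: DF={B8}
  B7: DF=∅
  B8: DF=∅

φ for u: defs {B0,B3,B5,B6}
  DF⁺ = {B5,B8}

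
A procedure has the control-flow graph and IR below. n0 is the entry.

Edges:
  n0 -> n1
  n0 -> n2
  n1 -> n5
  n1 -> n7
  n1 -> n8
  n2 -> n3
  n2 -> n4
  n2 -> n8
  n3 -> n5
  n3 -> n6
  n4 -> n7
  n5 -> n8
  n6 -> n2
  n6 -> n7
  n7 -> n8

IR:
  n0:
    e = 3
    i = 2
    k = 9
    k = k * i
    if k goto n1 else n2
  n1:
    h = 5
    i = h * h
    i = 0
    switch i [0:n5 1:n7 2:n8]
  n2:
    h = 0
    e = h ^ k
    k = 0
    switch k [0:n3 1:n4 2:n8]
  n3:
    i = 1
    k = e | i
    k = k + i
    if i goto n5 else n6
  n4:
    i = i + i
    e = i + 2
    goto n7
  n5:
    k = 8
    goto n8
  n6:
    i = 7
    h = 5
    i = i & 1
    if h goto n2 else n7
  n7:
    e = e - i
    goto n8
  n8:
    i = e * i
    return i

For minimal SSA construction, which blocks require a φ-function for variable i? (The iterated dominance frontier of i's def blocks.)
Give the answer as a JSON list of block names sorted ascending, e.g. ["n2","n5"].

Answer: ["n2", "n5", "n7", "n8"]

Working:
idom tree: n1←n0 n2←n0 n3←n2 n4←n2 n5←n0 n6←n3 n7←n0 n8←n0
Dom∩ at merges:
  n2: preds {n0,n6}: {n0} ∩ {n0,n2,n3,n6} = {n0}; idom=n0
  n5: preds {n1,n3}: {n0,n1} ∩ {n0,n2,n3} = {n0}; idom=n0
  n7: preds {n1,n4,n6}: {n0,n1} ∩ {n0,n2,n4} ∩ {n0,n2,n3,n6} = {n0}; idom=n0
  n8: preds {n1,n2,n5,n7}: {n0,n1} ∩ {n0,n2} ∩ {n0,n5} ∩ {n0,n7} = {n0}; idom=n0

DF walk-up:
  n2←n0: walk · to n0
  n2←n6: walk n6→n3→n2 to n0
  n5←n1: walk n1 to n0
  n5←n3: walk n3→n2 to n0
  n7←n1: walk n1 to n0
  n7←n4: walk n4→n2 to n0
  n7←n6: walk n6→n3→n2 to n0
  n8←n1: walk n1 to n0
  n8←n2: walk n2 to n0
  n8←n5: walk n5 to n0
  n8←n7: walk n7 to n0
  n0 → ∅
  n1 → {n5,n7,n8}
  n2 → {n2,n5,n7,n8}
  n3 → {n2,n5,n7}
  n4 → {n7}
  n5 → {n8}
  n6 → {n2,n7}
  n7 → {n8}
  n8 → ∅

φ for i: defs {n0,n1,n3,n4,n6,n8}
  DF⁺ = {n2,n5,n7,n8}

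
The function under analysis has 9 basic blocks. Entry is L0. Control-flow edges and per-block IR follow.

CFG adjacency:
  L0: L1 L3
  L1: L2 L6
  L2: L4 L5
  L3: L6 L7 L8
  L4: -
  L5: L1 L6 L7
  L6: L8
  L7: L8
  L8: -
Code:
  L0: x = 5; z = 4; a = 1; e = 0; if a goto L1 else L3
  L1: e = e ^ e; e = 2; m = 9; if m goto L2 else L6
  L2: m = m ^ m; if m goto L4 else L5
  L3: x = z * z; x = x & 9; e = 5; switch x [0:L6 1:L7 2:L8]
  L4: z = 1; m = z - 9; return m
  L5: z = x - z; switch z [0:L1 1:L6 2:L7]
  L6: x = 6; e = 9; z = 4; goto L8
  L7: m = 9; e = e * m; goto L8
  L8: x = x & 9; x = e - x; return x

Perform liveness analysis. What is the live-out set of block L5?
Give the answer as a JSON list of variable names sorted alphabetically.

Answer: ["e", "x", "z"]

Derivation:
Per-block:
  L0 def {a,e,x,z} use ∅
  L1 def {e,m} use {e}
  L2 def {m} use {m}
  L3 def {e,x} use {z}
  L4 def {m,z} use ∅
  L5 def {z} use {x,z}
  L6 def {e,x,z} use ∅
  L7 def {e,m} use {e}
  L8 def {x} use {e,x}

Backward fixpoint:
  live L0: ∅→{e,x,z}
  live L1: {e,x,z}→{e,m,x,z}
  live L2: {e,m,x,z}→{e,x,z}
  live L3: {z}→{e,x}
  live L4: ∅→∅
  live L5: {e,x,z}→{e,x,z}
  live L6: ∅→{e,x}
  live L7: {e,x}→{e,x}
  live L8: {e,x}→∅

live-out(L5) = ["e", "x", "z"]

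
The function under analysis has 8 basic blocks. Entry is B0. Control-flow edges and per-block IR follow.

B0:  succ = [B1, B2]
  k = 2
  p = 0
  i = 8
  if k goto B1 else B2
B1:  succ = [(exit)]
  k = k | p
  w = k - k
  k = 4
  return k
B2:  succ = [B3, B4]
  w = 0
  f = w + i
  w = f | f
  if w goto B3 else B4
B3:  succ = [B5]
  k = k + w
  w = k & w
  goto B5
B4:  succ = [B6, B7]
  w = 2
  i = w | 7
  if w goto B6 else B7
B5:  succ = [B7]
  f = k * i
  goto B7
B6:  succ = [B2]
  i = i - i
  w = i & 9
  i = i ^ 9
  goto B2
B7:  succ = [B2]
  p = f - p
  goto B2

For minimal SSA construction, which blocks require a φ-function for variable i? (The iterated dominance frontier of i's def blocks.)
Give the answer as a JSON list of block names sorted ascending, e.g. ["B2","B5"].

Answer: ["B2", "B7"]

Analysis:
idom tree: B1←B0 B2←B0 B3←B2 B4←B2 B5←B3 B6←B4 B7←B2
Dom∩ at merges:
  B2: preds {B0,B6,B7}: {B0} ∩ {B0,B2,B4,B6} ∩ {B0,B2,B7} = {B0}; idom=B0
  B7: preds {B4,B5}: {B0,B2,B4} ∩ {B0,B2,B3,B5} = {B0,B2}; idom=B2

DF walk-up:
  join B2 pred B0: · stop@B0
  join B2 pred B6: B6→B4→B2 stop@B0
  join B2 pred B7: B7→B2 stop@B0
  join B7 pred B4: B4 stop@B2
  join B7 pred B5: B5→B3 stop@B2
  B0: DF=∅
  B1: DF=∅
  B2: DF={B2}
  B3: DF={B7}
  B4: DF={B2,B7}
  B5: DF={B7}
  B6: DF={B2}
  B7: DF={B2}

φ for i: defs {B0,B4,B6}
  DF⁺ = {B2,B7}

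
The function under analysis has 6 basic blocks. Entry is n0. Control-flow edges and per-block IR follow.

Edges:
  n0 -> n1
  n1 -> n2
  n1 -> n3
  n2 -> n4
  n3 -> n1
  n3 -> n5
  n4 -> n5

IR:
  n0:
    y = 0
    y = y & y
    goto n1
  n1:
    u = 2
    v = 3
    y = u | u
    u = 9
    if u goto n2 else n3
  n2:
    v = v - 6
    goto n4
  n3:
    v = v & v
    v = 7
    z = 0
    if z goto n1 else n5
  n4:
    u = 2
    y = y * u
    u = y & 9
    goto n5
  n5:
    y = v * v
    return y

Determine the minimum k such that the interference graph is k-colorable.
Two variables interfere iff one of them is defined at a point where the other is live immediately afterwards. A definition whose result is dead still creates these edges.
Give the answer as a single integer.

Answer: 3

Derivation:
Block summaries:
  n0: {y} / ∅
  n1: {u,v,y} / ∅
  n2: {v} / {v}
  n3: {v,z} / {v}
  n4: {u,y} / {y}
  n5: {y} / {v}

Liveness:
  n0 li=∅ lo=∅
  n1 li=∅ lo={v,y}
  n2 li={v,y} lo={v,y}
  n3 li={v} lo={v}
  n4 li={v,y} lo={v}
  n5 li={v} lo=∅

Interfere edges:
  u↔{v,y}
  v↔{u,y,z}
  y↔{u,v}
  z↔{v}

Chromatic number:
  {u,v,y} pairwise interfere (3-clique) ⇒ χ ≥ 3
  3-colouring: c0={v}  c1={u,z}  c2={y}
  χ = 3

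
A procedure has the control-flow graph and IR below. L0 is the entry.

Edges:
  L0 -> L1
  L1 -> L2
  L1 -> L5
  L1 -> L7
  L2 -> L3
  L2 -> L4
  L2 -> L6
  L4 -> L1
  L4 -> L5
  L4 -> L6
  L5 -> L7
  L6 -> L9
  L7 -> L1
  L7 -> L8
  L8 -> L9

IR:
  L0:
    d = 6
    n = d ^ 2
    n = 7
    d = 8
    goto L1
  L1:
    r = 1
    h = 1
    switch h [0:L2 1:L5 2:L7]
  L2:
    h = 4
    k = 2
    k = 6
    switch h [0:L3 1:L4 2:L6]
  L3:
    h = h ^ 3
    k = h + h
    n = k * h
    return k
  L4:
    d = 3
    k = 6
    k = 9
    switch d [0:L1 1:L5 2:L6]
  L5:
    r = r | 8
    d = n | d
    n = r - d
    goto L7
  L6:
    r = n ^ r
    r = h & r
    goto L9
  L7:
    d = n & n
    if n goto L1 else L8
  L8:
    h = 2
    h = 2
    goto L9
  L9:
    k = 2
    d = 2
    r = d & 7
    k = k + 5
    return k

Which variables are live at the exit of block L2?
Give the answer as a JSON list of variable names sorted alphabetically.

Block summaries:
  L0 def {d,n} use ∅
  L1 def {h,r} use ∅
  L2 def {h,k} use ∅
  L3 def {h,k,n} use {h}
  L4 def {d,k} use ∅
  L5 def {d,n,r} use {d,n,r}
  L6 def {r} use {h,n,r}
  L7 def {d} use {n}
  L8 def {h} use ∅
  L9 def {d,k,r} use ∅

Backward fixpoint:
  L0 li=∅ lo={d,n}
  L1 li={d,n} lo={d,n,r}
  L2 li={n,r} lo={h,n,r}
  L3 li={h} lo=∅
  L4 li={h,n,r} lo={d,h,n,r}
  L5 li={d,n,r} lo={n}
  L6 li={h,n,r} lo=∅
  L7 li={n} lo={d,n}
  L8 li=∅ lo=∅
  L9 li=∅ lo=∅

live-out(L2) = ["h", "n", "r"]

Answer: ["h", "n", "r"]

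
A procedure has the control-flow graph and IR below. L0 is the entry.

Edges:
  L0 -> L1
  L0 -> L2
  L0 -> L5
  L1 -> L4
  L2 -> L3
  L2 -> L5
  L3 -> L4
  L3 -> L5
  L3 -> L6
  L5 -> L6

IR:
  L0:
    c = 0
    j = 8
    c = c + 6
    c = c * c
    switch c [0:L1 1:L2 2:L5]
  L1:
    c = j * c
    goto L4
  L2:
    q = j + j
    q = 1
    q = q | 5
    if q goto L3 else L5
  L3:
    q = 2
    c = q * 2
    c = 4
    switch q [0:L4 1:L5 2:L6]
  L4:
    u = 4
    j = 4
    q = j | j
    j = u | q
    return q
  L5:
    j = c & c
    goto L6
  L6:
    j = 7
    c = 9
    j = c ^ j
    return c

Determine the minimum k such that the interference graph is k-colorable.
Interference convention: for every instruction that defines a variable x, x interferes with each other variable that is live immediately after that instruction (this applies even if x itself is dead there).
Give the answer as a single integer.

Answer: 3

Working:
Per-block:
  L0: def={c,j} ue=∅
  L1: def={c} ue={c,j}
  L2: def={q} ue={j}
  L3: def={c,q} ue=∅
  L4: def={j,q,u} ue=∅
  L5: def={j} ue={c}
  L6: def={c,j} ue=∅

Live sets:
  live L0: ∅→{c,j}
  live L1: {c,j}→∅
  live L2: {c,j}→{c}
  live L3: ∅→{c}
  live L4: ∅→∅
  live L5: {c}→∅
  live L6: ∅→∅

Interfere edges:
  c: {j,q}
  j: {c,q,u}
  q: {c,j,u}
  u: {j,q}

Registers:
  {c,j,q} pairwise interfere (3-clique) ⇒ χ ≥ 3
  3-colouring: r0={j}  r1={q}  r2={c,u}
  χ = 3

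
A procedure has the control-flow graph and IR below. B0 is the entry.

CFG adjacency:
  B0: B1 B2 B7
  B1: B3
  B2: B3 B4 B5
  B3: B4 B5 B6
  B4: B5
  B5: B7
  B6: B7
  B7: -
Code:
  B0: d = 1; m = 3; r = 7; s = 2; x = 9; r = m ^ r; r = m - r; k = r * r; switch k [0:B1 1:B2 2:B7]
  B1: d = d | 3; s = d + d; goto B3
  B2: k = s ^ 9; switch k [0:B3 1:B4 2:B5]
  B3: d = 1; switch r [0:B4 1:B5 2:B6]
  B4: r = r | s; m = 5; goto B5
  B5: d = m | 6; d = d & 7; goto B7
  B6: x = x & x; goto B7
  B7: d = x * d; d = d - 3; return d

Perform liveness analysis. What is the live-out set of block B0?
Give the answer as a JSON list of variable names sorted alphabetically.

Answer: ["d", "m", "r", "s", "x"]

Working:
Per-block:
  B0: {d,k,m,r,s,x} / ∅
  B1: {d,s} / {d}
  B2: {k} / {s}
  B3: {d} / {r}
  B4: {m,r} / {r,s}
  B5: {d} / {m}
  B6: {x} / {x}
  B7: {d} / {d,x}

Backward fixpoint:
  B0 li=∅ lo={d,m,r,s,x}
  B1 li={d,m,r,x} lo={m,r,s,x}
  B2 li={m,r,s,x} lo={m,r,s,x}
  B3 li={m,r,s,x} lo={d,m,r,s,x}
  B4 li={r,s,x} lo={m,x}
  B5 li={m,x} lo={d,x}
  B6 li={d,x} lo={d,x}
  B7 li={d,x} lo=∅

live-out(B0) = ["d", "m", "r", "s", "x"]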